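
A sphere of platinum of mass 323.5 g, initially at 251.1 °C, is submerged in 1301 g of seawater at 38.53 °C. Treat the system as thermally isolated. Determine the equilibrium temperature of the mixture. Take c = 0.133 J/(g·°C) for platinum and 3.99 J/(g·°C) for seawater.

T_f ≈ 40.3 °C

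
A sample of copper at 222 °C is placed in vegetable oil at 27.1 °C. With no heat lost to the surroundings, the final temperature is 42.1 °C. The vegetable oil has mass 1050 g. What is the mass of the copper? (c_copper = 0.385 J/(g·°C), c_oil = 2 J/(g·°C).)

m ≈ 455 g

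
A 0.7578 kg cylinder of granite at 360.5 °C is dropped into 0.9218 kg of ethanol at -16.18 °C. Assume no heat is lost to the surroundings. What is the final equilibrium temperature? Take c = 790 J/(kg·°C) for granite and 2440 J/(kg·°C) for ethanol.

T_f is the heat-capacity-weighted average of the initial temperatures:
T_f = (598.66·360.5 + 2249.2·(-16.18)) / (598.66 + 2249.2)
    = 179426 / 2847.9 ≈ 63.00 °C

T_f ≈ 63.0 °C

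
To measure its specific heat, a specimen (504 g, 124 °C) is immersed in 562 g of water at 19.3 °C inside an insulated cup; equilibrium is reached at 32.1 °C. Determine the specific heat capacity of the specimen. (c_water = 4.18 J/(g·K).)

Heat lost by the specimen = heat gained by the water:
504×c×(124 − 32.1) = 562×4.18×(32.1 − 19.3)
46318 c = 30069  ⇒  c ≈ 0.6492 J/(g·K)

c ≈ 0.649 J/(g·K)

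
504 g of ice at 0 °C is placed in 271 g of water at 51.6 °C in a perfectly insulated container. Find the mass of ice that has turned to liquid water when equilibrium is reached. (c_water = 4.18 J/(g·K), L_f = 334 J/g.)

Water can give up m c ΔT = 271×4.18×51.6 = 58451 J before reaching 0 °C.
Melting all 504 g of ice would need 504×334 = 168336 J.
Since 58451 < 168336 J, not all the ice melts; equilibrium is at 0 °C.
m_melted×334 = 58451  ⇒  m_melted ≈ 175 g.

m_melted ≈ 175 g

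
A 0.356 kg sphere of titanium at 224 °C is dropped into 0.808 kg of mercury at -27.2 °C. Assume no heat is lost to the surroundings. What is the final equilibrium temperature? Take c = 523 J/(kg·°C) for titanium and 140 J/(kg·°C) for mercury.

Energy conservation, ΣQ = 0:
0.356*523*(T − 224) + 0.808*140*(T − (-27.2)) = 0
299.31 T = 38629
T ≈ 129.06 °C

T_f ≈ 129.1 °C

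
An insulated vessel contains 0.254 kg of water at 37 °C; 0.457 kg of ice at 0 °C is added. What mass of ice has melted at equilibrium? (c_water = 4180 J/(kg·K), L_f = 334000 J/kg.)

m_melted ≈ 0.118 kg

Cooling the water to 0 °C releases 0.254·4180·37 = 39284 J.
Fully melting the ice requires m_ice L_f = 0.457·334000 = 152638 J.
That's not enough to melt it all — equilibrium is at 0 °C with ice remaining.
m_melted·334000 = 39284  ⇒  m_melted ≈ 0.1176 kg.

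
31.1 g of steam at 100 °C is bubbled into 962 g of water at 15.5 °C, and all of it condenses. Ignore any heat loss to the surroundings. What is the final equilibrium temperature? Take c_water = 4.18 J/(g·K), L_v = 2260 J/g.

Heat gained plus heat lost sum to zero:
steam→water at 100 °C releases m L_v = 31.1·2260 = 70286
  condensed water 100 °C→T: 130(T − 100)
  original water: 4021.2(T − 15.5)
4151.2 T = 70286 + 13000 + 62328 = 145614
T ≈ 35.08 °C (< 100 °C, so full condensation is consistent).

T_f ≈ 35.1 °C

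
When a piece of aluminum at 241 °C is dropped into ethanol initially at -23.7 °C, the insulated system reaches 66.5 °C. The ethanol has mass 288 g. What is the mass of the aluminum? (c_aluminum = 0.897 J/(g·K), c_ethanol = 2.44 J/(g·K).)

Heat lost by the aluminum = heat gained by the ethanol:
m·0.897·(241 − 66.5) = 288·2.44·(66.5 − (-23.7))
156.53 m = 63385  ⇒  m ≈ 404.9 g

m ≈ 405 g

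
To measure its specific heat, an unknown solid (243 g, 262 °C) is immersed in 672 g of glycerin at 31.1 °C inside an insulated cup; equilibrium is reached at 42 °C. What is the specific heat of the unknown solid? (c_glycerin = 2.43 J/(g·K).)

c ≈ 0.333 J/(g·K)

Setting the total heat transfer to zero:
243×c×(42 − 262) + 672×2.43×(42 − 31.1) = 0
-53460 c = -17799
c = -17799/-53460 ≈ 0.3329 J/(g·K)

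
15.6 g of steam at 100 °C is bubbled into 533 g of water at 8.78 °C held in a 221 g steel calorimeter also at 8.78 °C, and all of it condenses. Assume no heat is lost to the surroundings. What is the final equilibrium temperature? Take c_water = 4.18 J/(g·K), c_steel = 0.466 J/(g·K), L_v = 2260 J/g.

T_f ≈ 26.0 °C

Conservation of energy gives ΣQ = 0:
condense steam: −15.6×2260 = −35256
  condensed water 100 °C→T: 65.21(T − 100)
  original water: 2227.9(T − 8.78)
  steel cup: 221×0.466×(T − 8.78) = 102.99(T − 8.78)
2396.1 T = 35256 + 6520.8 + 20466 = 62242
T ≈ 25.98 °C (< 100 °C, so full condensation is consistent).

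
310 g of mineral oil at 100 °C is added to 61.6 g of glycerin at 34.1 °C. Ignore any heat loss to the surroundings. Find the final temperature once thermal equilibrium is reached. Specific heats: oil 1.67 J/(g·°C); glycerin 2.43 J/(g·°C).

T_f is the heat-capacity-weighted average of the initial temperatures:
T_f = (517.7*100 + 149.69*34.1) / (517.7 + 149.69)
    = 56874 / 667.39 ≈ 85.22 °C

T_f ≈ 85.2 °C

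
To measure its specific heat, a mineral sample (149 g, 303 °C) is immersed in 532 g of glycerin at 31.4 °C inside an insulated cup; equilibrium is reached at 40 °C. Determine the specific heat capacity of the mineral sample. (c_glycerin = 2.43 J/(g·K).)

c ≈ 0.284 J/(g·K)

Heat lost by the mineral sample = heat gained by the glycerin:
149×c×(303 − 40) = 532×2.43×(40 − 31.4)
39187 c = 11118  ⇒  c ≈ 0.2837 J/(g·K)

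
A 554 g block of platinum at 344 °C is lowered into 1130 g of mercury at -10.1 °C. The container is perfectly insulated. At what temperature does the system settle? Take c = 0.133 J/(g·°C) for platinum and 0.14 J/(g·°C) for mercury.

T_f is the heat-capacity-weighted average of the initial temperatures:
T_f = (73.68·344 + 158.2·(-10.1)) / (73.68 + 158.2)
    = 23749 / 231.88 ≈ 102.42 °C

T_f ≈ 102.4 °C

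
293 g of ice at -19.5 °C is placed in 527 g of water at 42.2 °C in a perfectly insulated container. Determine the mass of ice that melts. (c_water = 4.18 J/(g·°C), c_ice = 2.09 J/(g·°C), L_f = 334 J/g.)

Heat available from the water dropping to 0 °C: 527×4.18×42.2 = 92961 J.
Warming the ice to 0 °C takes 293×2.09×19.5 = 11941 J, leaving 81019 J for melting.
Fully melting the ice requires m_ice L_f = 293×334 = 97862 J.
81019 J < 97862 J, so only part of the ice melts and the system sits at 0 °C.
Mass melted = 81019/334 ≈ 242.6 g.

m_melted ≈ 243 g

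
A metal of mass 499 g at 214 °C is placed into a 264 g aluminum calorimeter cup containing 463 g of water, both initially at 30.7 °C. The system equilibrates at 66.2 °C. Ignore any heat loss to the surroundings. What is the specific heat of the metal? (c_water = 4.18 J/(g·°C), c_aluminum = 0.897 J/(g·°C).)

Taking heat into each body as positive, Σ m c ΔT = 0:
499×c×(66.2 − 214) + 463×4.18×(66.2 − 30.7) + 264×0.897×(66.2 − 30.7) = 0
-73752 c = -77111
c = -77111/-73752 ≈ 1.046 J/(g·°C)

c ≈ 1.05 J/(g·°C)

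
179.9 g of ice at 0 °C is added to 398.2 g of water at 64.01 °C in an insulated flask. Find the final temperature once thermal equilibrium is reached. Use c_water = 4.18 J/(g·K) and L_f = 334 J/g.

T_f ≈ 19.2 °C

Energy conservation, ΣQ = 0:
melt ice: 179.9·334 = 60087
  warm the meltwater: 751.98 T
  water: 1664.5(T − 64.01)
2416.5 T = 106543 − 60087 = 46457
T ≈ 19.23 °C (positive, so assuming full melt was valid).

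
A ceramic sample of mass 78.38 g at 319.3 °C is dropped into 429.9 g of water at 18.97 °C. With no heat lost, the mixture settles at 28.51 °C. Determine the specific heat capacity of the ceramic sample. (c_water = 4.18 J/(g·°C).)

c ≈ 0.752 J/(g·°C)

Heat lost by the ceramic sample = heat gained by the water:
78.38×c×(319.3 − 28.51) = 429.9×4.18×(28.51 − 18.97)
22792 c = 17143  ⇒  c ≈ 0.7522 J/(g·°C)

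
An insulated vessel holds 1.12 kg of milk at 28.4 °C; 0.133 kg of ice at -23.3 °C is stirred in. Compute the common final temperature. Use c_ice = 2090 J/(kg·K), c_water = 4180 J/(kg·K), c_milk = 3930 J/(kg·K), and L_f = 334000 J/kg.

Net heat exchanged in the isolated system is zero:
warm ice to 0 °C: 0.133·2090·(0 − (-23.3)) = 6476.7
  fusion: m_ice L_f = 0.133·334000 = 44422
  warm the meltwater: 555.94 T
  milk: 4401.6(T − 28.4)
4957.5 T = 125005 − 50899 = 74107
T ≈ 14.95 °C (positive, so assuming full melt was valid).

T_f ≈ 14.9 °C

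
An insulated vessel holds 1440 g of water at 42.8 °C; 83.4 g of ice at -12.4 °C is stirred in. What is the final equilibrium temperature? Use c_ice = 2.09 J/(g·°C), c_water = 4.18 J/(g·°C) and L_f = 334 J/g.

T_f ≈ 35.7 °C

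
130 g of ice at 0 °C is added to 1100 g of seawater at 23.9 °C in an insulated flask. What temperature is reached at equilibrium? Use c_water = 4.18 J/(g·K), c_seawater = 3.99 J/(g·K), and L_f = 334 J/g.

Heat gained plus heat lost sum to zero:
fusion: m_ice L_f = 130×334 = 43420; meltwater 0→T: 130×4.18×T = 543.4 T; seawater cools: 1100×3.99×(T − 23.9) = 4389(T − 23.9)
4932.4 T = 104897 − 43420 = 61477
T ≈ 12.46 °C (positive, so assuming full melt was valid).

T_f ≈ 12.5 °C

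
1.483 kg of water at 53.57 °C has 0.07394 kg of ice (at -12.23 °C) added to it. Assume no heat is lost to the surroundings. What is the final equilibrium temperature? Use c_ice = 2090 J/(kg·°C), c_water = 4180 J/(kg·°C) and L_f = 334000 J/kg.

Energy balance with sensible and latent terms:
ice -12.23→0 °C: 0.07394×2090×12.23 = 1890; melt ice: 0.07394×334000 = 24696; meltwater 0→T: 0.07394×4180×T = 309.07 T; water cools: 1.483×4180×(T − 53.57) = 6198.9(T − 53.57)
6508 T = 332077 − 26586 = 305491
T ≈ 46.94 °C. Since T > 0 °C, the all-ice-melts assumption holds.

T_f ≈ 46.9 °C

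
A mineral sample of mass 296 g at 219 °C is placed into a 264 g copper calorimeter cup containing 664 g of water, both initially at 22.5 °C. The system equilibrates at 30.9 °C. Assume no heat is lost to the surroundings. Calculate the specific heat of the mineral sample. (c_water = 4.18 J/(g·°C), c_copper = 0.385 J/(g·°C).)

c ≈ 0.434 J/(g·°C)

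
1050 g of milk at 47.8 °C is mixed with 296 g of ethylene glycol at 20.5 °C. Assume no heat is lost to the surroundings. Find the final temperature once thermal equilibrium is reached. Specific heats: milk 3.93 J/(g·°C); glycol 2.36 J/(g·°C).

T_f ≈ 43.8 °C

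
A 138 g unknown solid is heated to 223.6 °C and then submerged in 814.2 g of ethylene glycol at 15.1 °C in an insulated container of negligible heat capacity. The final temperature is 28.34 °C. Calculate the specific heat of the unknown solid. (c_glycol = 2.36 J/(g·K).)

c ≈ 0.944 J/(g·K)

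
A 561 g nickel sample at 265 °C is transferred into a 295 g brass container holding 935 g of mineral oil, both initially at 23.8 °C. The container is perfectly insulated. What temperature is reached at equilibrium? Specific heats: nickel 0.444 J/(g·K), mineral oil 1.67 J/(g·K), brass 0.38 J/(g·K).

Energy conservation, ΣQ = 0:
561×0.444×(T − 265) + 935×1.67×(T − 23.8) + 295×0.38×(T − 23.8) = 0
1922.6 T = 105838
T ≈ 55.05 °C

T_f ≈ 55.0 °C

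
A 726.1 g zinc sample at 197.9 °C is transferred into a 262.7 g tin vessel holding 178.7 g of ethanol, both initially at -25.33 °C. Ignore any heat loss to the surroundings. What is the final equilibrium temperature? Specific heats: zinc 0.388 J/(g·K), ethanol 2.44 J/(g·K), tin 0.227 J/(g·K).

T_f ≈ 55.6 °C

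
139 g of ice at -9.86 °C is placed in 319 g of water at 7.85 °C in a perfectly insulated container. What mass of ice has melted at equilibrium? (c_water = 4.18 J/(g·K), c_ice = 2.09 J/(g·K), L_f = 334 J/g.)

m_melted ≈ 22.8 g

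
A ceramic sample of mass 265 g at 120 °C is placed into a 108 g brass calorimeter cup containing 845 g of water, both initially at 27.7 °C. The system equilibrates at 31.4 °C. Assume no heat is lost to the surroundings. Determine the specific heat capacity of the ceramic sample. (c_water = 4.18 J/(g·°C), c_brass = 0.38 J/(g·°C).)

c ≈ 0.563 J/(g·°C)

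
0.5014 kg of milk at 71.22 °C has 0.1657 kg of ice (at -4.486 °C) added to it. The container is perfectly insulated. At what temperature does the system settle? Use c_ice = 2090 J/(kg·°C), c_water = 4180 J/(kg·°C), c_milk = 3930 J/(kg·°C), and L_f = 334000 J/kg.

Net heat exchanged in the isolated system is zero:
ice -4.486→0 °C: 0.1657×2090×4.486 = 1553.6
  latent heat to melt: 0.1657×334000 = 55344
  meltwater 0→T: 0.1657×4180×T = 692.63 T
  milk: 1970.5(T − 71.22)
2663.1 T = 140339 − 56897 = 83442
T ≈ 31.33 °C. Since T > 0 °C, the all-ice-melts assumption holds.

T_f ≈ 31.3 °C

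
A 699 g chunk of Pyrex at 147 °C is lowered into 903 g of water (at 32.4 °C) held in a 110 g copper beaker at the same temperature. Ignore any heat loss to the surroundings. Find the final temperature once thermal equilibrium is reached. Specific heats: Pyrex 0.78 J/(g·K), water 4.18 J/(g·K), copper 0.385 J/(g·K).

T_f ≈ 46.7 °C

Let T be the final temperature. ΣQ_i = 0:
699×0.78×(T − 147) + 903×4.18×(T − 32.4) + 110×0.385×(T − 32.4) = 0
4362.1 T = 203815
T = 203815 / 4362.1 = 46.7 °C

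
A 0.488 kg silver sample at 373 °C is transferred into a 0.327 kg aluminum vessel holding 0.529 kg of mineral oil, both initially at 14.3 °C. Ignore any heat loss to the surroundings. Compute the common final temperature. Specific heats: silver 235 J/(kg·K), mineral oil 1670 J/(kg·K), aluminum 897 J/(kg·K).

Setting the total heat transfer to zero:
0.488·235·(T − 373) + 0.529·1670·(T − 14.3) + 0.327·897·(T − 14.3) = 0
114.68(T − 373) + 883.43(T − 14.3) + 293.32(T − 14.3) = 0
(114.68 + 883.43 + 293.32) T = 114.68·373 + 883.43·14.3 + 293.32·14.3
T = 59603/1291.4 ≈ 46.15 °C

T_f ≈ 46.2 °C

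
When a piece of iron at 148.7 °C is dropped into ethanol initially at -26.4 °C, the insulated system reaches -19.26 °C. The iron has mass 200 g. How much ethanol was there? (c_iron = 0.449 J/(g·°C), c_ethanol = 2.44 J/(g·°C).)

Net heat exchanged in the isolated system is zero:
200·0.449·(-19.26 − 148.7) + m·2.44·(-19.26 − (-26.4)) = 0
17.42 m = 15083
m = 15083/17.42 ≈ 865.8 g

m ≈ 866 g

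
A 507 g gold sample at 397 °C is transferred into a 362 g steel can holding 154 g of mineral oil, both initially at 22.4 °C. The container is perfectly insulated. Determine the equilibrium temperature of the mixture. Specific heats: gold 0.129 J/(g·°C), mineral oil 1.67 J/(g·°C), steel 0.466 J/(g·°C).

Let T be the final temperature. ΣQ_i = 0:
507·0.129·(T − 397) + 154·1.67·(T − 22.4) + 362·0.466·(T − 22.4) = 0
491.28 T = 35505
T = 35505 / 491.28 = 72.3 °C

T_f ≈ 72.3 °C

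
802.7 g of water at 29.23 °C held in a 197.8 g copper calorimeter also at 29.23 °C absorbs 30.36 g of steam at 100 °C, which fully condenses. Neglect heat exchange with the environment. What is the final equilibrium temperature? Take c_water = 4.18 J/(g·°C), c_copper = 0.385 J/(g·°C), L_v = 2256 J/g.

T_f ≈ 51.0 °C

Let T be the final temperature. ΣQ_i = 0:
steam→water at 100 °C releases m L_v = 30.36·2256 = 68492
  condensate cools 100→T: 30.36·4.18·(T − 100) = 126.9(T − 100)
  water warms: 802.7·4.18·(T − 29.23) = 3355.3(T − 29.23)
  cup: 76.15(T − 29.23)
3558.3 T = 68492 + 12690 + 100301 = 181484
T ≈ 51.00 °C, under the boiling point, so the assumption holds.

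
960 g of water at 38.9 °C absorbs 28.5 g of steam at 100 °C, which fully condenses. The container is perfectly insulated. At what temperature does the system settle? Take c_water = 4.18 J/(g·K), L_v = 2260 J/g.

T_f ≈ 56.2 °C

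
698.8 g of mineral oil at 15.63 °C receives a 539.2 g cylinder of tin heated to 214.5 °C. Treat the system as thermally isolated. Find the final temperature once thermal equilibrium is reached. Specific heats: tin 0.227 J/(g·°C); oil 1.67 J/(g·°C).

T_f is the heat-capacity-weighted average of the initial temperatures:
T_f = (122.4*214.5 + 1167*15.63) / (122.4 + 1167)
    = 44495 / 1289.4 ≈ 34.51 °C

T_f ≈ 34.5 °C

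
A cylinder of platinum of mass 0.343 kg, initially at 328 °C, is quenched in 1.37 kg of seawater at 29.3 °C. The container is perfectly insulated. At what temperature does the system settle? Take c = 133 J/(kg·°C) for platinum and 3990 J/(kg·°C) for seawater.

T_f ≈ 31.8 °C

Set heat shed by the hot body equal to heat absorbed by the cold body:
0.343×133×(328 − T) = 1.37×3990×(T − 29.3)
45.62(328 − T) = 5466.3(T − 29.3)
5511.9 T = 175126  ⇒  T ≈ 31.77 °C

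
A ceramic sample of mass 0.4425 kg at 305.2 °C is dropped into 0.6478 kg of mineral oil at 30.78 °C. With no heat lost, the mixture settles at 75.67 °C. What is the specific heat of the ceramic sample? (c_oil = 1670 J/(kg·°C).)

Heat lost by the ceramic sample = heat gained by the oil:
0.4425×c×(305.2 − 75.67) = 0.6478×1670×(75.67 − 30.78)
101.57 c = 48563  ⇒  c ≈ 478.1 J/(kg·°C)

c ≈ 478 J/(kg·°C)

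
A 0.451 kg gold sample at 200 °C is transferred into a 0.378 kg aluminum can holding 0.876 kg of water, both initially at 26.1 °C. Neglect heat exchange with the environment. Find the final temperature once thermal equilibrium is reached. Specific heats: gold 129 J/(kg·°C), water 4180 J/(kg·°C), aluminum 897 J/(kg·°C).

T_f ≈ 28.6 °C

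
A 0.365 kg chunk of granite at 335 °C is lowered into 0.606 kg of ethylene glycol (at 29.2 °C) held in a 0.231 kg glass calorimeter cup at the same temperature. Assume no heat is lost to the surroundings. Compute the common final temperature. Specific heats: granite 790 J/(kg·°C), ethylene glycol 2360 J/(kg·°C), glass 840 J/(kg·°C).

T_f ≈ 75.3 °C

Taking heat into each body as positive, Σ m c ΔT = 0:
0.365×790×(T − 335) + 0.606×2360×(T − 29.2) + 0.231×840×(T − 29.2) = 0
288.35(T − 335) + 1430.2(T − 29.2) + 194.04(T − 29.2) = 0
(288.35 + 1430.2 + 194.04) T = 288.35×335 + 1430.2×29.2 + 194.04×29.2
T = 144024/1912.5 ≈ 75.30 °C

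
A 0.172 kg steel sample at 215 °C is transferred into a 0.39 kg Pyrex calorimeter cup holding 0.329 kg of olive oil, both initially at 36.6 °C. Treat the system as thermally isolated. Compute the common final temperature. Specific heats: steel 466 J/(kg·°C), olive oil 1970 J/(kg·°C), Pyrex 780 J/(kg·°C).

Energy conservation, ΣQ = 0:
0.172×466×(T − 215) + 0.329×1970×(T − 36.6) + 0.39×780×(T − 36.6) = 0
1032.5 T = 52088
T ≈ 50.45 °C

T_f ≈ 50.4 °C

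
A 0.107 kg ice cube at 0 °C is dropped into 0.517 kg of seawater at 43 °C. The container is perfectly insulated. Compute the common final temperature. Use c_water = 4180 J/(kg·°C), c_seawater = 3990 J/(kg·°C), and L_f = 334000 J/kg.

Energy balance with sensible and latent terms:
melt ice: 0.107·334000 = 35738
  meltwater 0→T: 0.107·4180·T = 447.26 T
  seawater: 2062.8(T − 43)
2510.1 T = 88702 − 35738 = 52964
T ≈ 21.10 °C. Since T > 0 °C, the all-ice-melts assumption holds.

T_f ≈ 21.1 °C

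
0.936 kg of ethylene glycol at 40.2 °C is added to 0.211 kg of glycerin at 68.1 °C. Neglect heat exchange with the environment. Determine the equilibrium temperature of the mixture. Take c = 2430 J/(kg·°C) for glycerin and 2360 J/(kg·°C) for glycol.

T_f is the heat-capacity-weighted average of the initial temperatures:
T_f = (512.73*68.1 + 2209*40.2) / (512.73 + 2209)
    = 123717 / 2721.7 ≈ 45.46 °C

T_f ≈ 45.5 °C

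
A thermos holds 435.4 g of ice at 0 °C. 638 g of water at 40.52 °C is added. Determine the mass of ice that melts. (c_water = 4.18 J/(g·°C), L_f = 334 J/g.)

Water can give up m c ΔT = 638×4.18×40.52 = 108060 J before reaching 0 °C.
To melt every bit of ice: 435.4×334 = 145424 J.
Since 108060 < 145424 J, not all the ice melts; equilibrium is at 0 °C.
m_melt = 108060 / L_f = 323.5 g.

m_melted ≈ 324 g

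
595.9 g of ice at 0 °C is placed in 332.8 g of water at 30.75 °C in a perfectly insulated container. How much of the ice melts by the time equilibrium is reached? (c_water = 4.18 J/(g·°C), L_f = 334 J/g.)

m_melted ≈ 128 g

Water can give up m c ΔT = 332.8×4.18×30.75 = 42776 J before reaching 0 °C.
Fully melting the ice requires m_ice L_f = 595.9×334 = 199031 J.
42776 J < 199031 J, so only part of the ice melts and the system sits at 0 °C.
Mass melted = 42776/334 ≈ 128.1 g.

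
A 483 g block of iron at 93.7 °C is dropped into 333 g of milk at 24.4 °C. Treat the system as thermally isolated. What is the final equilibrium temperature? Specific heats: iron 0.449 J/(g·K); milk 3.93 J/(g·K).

T_f ≈ 34.3 °C

With ΣQ=0 the equilibrium temperature is the m·c-weighted mean:
T_f = (216.87·93.7 + 1308.7·24.4) / (216.87 + 1308.7)
    = 52252 / 1525.6 ≈ 34.25 °C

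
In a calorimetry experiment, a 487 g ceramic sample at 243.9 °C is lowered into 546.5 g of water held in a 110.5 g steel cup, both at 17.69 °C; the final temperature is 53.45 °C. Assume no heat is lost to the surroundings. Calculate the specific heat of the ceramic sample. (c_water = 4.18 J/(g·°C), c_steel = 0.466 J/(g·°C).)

c ≈ 0.901 J/(g·°C)

Net heat exchanged in the isolated system is zero:
487·c·(53.45 − 243.9) + 546.5·4.18·(53.45 − 17.69) + 110.5·0.466·(53.45 − 17.69) = 0
-92749 c = -83530
c = -83530/-92749 ≈ 0.9006 J/(g·°C)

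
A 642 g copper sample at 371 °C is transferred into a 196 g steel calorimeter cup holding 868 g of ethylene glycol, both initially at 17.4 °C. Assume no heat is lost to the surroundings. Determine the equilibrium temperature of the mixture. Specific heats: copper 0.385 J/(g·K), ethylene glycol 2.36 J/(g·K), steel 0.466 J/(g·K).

T_f ≈ 54.0 °C

T_f = Σ m_i c_i T_i / Σ m_i c_i:
T_f = (247.17×371 + 2048.5×17.4 + 91.34×17.4) / (247.17 + 2048.5 + 91.34)
    = 128933 / 2387 ≈ 54.01 °C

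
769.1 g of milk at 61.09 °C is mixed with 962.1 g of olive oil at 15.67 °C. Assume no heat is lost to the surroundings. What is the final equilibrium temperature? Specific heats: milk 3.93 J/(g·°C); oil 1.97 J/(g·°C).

T_f ≈ 43.6 °C

With ΣQ=0 the equilibrium temperature is the m·c-weighted mean:
T_f = (3022.6*61.09 + 1895.3*15.67) / (3022.6 + 1895.3)
    = 214348 / 4917.9 ≈ 43.59 °C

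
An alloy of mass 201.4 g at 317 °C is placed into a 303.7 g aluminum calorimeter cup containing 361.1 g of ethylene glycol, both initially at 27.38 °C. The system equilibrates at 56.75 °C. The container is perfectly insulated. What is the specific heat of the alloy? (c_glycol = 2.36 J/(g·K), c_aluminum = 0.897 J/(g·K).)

c ≈ 0.63 J/(g·K)

Energy conservation, ΣQ = 0:
201.4·c·(56.75 − 317) + 361.1·2.36·(56.75 − 27.38) + 303.7·0.897·(56.75 − 27.38) = 0
-52414 c = -33030
c = -33030/-52414 ≈ 0.6302 J/(g·K)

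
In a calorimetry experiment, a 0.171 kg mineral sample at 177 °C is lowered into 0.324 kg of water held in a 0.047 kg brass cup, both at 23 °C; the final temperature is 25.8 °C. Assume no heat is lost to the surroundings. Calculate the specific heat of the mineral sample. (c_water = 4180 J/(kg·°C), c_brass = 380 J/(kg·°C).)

c ≈ 149 J/(kg·°C)

Heat gained plus heat lost sum to zero:
0.171·c·(25.8 − 177) + 0.324·4180·(25.8 − 23) + 0.047·380·(25.8 − 23) = 0
-25.86 c = -3842.1
c = -3842.1/-25.86 ≈ 148.6 J/(kg·°C)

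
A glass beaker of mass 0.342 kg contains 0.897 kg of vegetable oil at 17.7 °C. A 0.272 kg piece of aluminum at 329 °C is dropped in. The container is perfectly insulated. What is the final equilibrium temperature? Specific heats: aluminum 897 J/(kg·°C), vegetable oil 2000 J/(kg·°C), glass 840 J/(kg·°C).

Taking heat into each body as positive, Σ m c ΔT = 0:
0.272*897*(T − 329) + 0.897*2000*(T − 17.7) + 0.342*840*(T − 17.7) = 0
2325.3 T = 117109
T = 117109 / 2325.3 = 50.4 °C

T_f ≈ 50.4 °C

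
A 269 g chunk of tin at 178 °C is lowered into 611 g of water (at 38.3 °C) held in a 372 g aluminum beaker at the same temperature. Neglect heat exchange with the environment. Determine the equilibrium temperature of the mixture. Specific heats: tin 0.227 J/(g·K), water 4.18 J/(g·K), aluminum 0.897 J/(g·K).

With ΣQ=0 the equilibrium temperature is the m·c-weighted mean:
T_f = (61.06×178 + 2554×38.3 + 333.68×38.3) / (61.06 + 2554 + 333.68)
    = 121467 / 2948.7 ≈ 41.19 °C

T_f ≈ 41.2 °C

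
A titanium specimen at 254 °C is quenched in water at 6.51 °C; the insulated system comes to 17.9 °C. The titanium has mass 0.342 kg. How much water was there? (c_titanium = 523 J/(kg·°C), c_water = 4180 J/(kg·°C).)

m ≈ 0.887 kg

|Q_titanium| = |Q_water|:
0.342×523×(254 − 17.9) = m×4180×(17.9 − 6.51)
47610 m = 42230  ⇒  m ≈ 0.887 kg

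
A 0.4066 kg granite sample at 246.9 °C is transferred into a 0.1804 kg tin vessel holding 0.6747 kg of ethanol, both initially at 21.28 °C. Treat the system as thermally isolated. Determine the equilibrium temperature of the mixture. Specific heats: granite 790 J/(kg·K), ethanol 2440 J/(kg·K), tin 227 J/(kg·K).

Energy conservation, ΣQ = 0:
0.4066×790×(T − 246.9) + 0.6747×2440×(T − 21.28) + 0.1804×227×(T − 21.28) = 0
(321.21 + 1646.3 + 40.95) T = 321.21×246.9 + 1646.3×21.28 + 40.95×21.28
T = 115212/2008.4 ≈ 57.36 °C

T_f ≈ 57.4 °C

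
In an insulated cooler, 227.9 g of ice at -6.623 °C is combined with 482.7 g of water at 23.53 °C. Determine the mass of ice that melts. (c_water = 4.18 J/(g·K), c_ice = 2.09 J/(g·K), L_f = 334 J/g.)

m_melted ≈ 133 g

Water can give up m c ΔT = 482.7×4.18×23.53 = 47476 J before reaching 0 °C.
Warming the ice to 0 °C takes 227.9×2.09×6.623 = 3154.6 J, leaving 44322 J for melting.
Fully melting the ice requires m_ice L_f = 227.9×334 = 76119 J.
That's not enough to melt it all — equilibrium is at 0 °C with ice remaining.
m_melted×334 = 44322  ⇒  m_melted ≈ 132.7 g.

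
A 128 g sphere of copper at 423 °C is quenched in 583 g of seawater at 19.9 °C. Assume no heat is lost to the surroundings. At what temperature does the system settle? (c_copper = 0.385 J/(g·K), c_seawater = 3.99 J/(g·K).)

T_f ≈ 28.3 °C

With ΣQ=0 the equilibrium temperature is the m·c-weighted mean:
T_f = (49.28×423 + 2326.2×19.9) / (49.28 + 2326.2)
    = 67136 / 2375.5 ≈ 28.26 °C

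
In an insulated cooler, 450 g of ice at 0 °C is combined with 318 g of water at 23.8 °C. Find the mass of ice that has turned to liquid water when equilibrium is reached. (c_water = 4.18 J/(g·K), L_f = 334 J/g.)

Cooling the water to 0 °C releases 318·4.18·23.8 = 31636 J.
Fully melting the ice requires m_ice L_f = 450·334 = 150300 J.
31636 J < 150300 J, so only part of the ice melts and the system sits at 0 °C.
Mass melted = 31636/334 ≈ 94.72 g.

m_melted ≈ 94.7 g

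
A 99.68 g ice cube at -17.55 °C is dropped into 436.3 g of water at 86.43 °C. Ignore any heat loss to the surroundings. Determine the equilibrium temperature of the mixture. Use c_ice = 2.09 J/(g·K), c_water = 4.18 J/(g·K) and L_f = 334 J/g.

Heat gained plus heat lost sum to zero:
ice -17.55→0 °C: 99.68·2.09·17.55 = 3656.2; fusion: m_ice L_f = 99.68·334 = 33293; warm the meltwater: 416.66 T; water: 1823.7(T − 86.43)
2240.4 T = 157625 − 36949 = 120676
T ≈ 53.86 °C. Since T > 0 °C, the all-ice-melts assumption holds.

T_f ≈ 53.9 °C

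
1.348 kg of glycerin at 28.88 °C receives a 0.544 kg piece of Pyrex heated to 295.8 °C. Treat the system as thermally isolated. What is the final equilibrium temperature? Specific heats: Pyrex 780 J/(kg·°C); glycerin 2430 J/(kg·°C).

T_f ≈ 59.5 °C

Let T be the final temperature. ΣQ_i = 0:
0.544×780×(T − 295.8) + 1.348×2430×(T − 28.88) = 0
424.32(T − 295.8) + 3275.6(T − 28.88) = 0
3700 T = 220114
T = 220114 / 3700 = 59.5 °C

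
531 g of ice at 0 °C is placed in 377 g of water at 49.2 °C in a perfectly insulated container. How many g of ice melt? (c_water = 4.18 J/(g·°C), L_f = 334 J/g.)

m_melted ≈ 232 g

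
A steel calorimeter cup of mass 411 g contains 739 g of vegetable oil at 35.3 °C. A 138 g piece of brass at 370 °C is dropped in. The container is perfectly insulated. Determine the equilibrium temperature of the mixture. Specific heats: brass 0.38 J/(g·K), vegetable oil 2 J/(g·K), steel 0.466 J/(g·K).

T_f ≈ 45.5 °C

Heat gained plus heat lost sum to zero:
138*0.38*(T − 370) + 739*2*(T − 35.3) + 411*0.466*(T − 35.3) = 0
52.44(T − 370) + 1478(T − 35.3) + 191.53(T − 35.3) = 0
(52.44 + 1478 + 191.53) T = 52.44*370 + 1478*35.3 + 191.53*35.3
T = 78337/1722 ≈ 45.49 °C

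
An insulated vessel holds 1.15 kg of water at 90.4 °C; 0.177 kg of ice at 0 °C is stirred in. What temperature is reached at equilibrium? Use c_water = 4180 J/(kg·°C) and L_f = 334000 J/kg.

T_f ≈ 67.7 °C

Sum of m c ΔT and latent-heat terms is zero:
fusion: m_ice L_f = 0.177·334000 = 59118
  meltwater 0→T: 0.177·4180·T = 739.86 T
  water: 4807(T − 90.4)
5546.9 T = 434553 − 59118 = 375435
T ≈ 67.68 °C — above 0 °C, consistent with complete melting.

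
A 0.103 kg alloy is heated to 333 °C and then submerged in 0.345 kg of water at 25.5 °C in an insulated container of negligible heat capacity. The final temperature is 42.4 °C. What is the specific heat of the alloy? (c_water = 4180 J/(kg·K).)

c ≈ 814 J/(kg·K)

m_s c (T_s − T_f) = m_water c_water (T_f − T_0):
0.103·c·(333 − 42.4) = 0.345·4180·(42.4 − 25.5)
29.93 c = 24371  ⇒  c ≈ 814.2 J/(kg·K)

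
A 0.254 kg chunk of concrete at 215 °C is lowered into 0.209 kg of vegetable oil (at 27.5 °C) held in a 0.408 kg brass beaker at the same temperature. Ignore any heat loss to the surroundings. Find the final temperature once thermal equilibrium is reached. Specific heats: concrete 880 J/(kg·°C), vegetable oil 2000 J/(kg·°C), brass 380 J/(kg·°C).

Heat gained plus heat lost sum to zero:
0.254×880×(T − 215) + 0.209×2000×(T − 27.5) + 0.408×380×(T − 27.5) = 0
223.52(T − 215) + 418(T − 27.5) + 155.04(T − 27.5) = 0
(223.52 + 418 + 155.04) T = 223.52×215 + 418×27.5 + 155.04×27.5
T ≈ 80.11 °C

T_f ≈ 80.1 °C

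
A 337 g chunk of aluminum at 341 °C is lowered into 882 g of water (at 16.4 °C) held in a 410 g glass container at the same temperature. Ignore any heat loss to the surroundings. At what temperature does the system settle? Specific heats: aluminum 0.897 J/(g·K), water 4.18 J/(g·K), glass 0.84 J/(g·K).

T_f ≈ 39.0 °C

Heat gained plus heat lost sum to zero:
337×0.897×(T − 341) + 882×4.18×(T − 16.4) + 410×0.84×(T − 16.4) = 0
(302.29 + 3686.8 + 344.4) T = 302.29×341 + 3686.8×16.4 + 344.4×16.4
T ≈ 39.04 °C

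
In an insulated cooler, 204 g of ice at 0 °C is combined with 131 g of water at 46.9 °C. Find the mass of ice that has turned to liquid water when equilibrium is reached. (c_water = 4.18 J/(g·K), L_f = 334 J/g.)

m_melted ≈ 76.9 g

Heat available from the water dropping to 0 °C: 131·4.18·46.9 = 25682 J.
Fully melting the ice requires m_ice L_f = 204·334 = 68136 J.
Since 25682 < 68136 J, not all the ice melts; equilibrium is at 0 °C.
m_melted·334 = 25682  ⇒  m_melted ≈ 76.89 g.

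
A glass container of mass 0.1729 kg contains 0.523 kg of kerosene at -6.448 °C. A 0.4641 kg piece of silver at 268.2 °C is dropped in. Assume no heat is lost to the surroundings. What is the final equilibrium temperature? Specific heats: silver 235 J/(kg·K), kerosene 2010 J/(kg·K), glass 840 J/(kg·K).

Taking heat into each body as positive, Σ m c ΔT = 0:
0.4641×235×(T − 268.2) + 0.523×2010×(T − (-6.448)) + 0.1729×840×(T − (-6.448)) = 0
1305.5 T = 21536
T ≈ 16.50 °C

T_f ≈ 16.5 °C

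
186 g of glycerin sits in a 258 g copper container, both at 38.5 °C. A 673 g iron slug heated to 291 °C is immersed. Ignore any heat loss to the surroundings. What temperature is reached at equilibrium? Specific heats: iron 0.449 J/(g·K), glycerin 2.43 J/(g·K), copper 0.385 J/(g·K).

Setting the total heat transfer to zero:
673·0.449·(T − 291) + 186·2.43·(T − 38.5) + 258·0.385·(T − 38.5) = 0
302.18(T − 291) + 451.98(T − 38.5) + 99.33(T − 38.5) = 0
(302.18 + 451.98 + 99.33) T = 302.18·291 + 451.98·38.5 + 99.33·38.5
T ≈ 127.90 °C

T_f ≈ 127.9 °C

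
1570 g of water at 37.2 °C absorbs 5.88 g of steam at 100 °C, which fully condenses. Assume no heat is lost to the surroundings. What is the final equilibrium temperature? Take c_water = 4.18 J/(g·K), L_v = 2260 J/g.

Net heat exchanged in the isolated system is zero:
condense steam: −5.88×2260 = −13289; condensed water 100 °C→T: 24.58(T − 100); original water: 6562.6(T − 37.2)
6587.2 T = 13289 + 2457.8 + 244129 = 259875
T ≈ 39.45 °C, under the boiling point, so the assumption holds.

T_f ≈ 39.5 °C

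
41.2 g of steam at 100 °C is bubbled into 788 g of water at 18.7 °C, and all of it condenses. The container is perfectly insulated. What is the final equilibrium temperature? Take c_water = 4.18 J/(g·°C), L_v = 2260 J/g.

T_f ≈ 49.6 °C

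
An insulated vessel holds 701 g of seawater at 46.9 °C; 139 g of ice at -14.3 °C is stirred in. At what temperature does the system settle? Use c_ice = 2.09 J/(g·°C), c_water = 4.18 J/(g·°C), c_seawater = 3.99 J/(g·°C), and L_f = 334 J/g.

T_f ≈ 23.9 °C

Energy conservation, ΣQ = 0:
warm ice to 0 °C: 139·2.09·(0 − (-14.3)) = 4154.3
  latent heat to melt: 139·334 = 46426
  meltwater 0→T: 139·4.18·T = 581.02 T
  seawater cools: 701·3.99·(T − 46.9) = 2797(T − 46.9)
3378 T = 131179 − 50580 = 80599
T ≈ 23.86 °C (positive, so assuming full melt was valid).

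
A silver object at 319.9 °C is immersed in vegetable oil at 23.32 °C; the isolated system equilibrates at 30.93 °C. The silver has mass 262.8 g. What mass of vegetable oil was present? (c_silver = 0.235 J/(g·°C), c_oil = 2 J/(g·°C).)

Heat lost by the silver = heat gained by the oil:
262.8·0.235·(319.9 − 30.93) = m·2·(30.93 − 23.32)
15.22 m = 17846  ⇒  m ≈ 1173 g

m ≈ 1170 g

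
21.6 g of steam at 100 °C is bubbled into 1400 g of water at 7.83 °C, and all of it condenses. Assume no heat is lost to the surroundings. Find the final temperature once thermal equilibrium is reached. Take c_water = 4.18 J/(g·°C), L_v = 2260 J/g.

T_f ≈ 17.4 °C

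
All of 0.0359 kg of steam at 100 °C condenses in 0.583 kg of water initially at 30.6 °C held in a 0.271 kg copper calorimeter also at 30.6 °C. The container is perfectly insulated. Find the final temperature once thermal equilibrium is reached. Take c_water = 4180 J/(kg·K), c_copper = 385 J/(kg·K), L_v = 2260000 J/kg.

Let T be the final temperature. ΣQ_i = 0:
condense steam: −0.0359·2260000 = −81134
  condensate cools 100→T: 0.0359·4180·(T − 100) = 150.06(T − 100)
  water warms: 0.583·4180·(T − 30.6) = 2436.9(T − 30.6)
  copper cup: 0.271·385·(T − 30.6) = 104.34(T − 30.6)
2691.3 T = 81134 + 15006 + 77763 = 173903
T ≈ 64.62 °C (< 100 °C, so full condensation is consistent).

T_f ≈ 64.6 °C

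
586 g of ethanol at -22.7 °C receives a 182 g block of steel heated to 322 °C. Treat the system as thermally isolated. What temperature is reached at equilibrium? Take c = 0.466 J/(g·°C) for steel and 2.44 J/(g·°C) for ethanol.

T_f ≈ -3.4 °C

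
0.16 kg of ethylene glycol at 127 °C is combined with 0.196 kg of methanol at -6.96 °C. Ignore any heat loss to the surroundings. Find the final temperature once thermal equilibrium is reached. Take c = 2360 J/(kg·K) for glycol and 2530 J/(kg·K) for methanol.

T_f ≈ 51.0 °C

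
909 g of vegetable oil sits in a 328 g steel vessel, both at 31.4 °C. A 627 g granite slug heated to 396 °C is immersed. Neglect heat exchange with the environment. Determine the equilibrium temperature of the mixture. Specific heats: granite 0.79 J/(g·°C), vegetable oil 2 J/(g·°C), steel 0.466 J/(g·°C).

T_f = Σ m_i c_i T_i / Σ m_i c_i:
T_f = (495.33*396 + 1818*31.4 + 152.85*31.4) / (495.33 + 1818 + 152.85)
    = 258035 / 2466.2 ≈ 104.63 °C

T_f ≈ 104.6 °C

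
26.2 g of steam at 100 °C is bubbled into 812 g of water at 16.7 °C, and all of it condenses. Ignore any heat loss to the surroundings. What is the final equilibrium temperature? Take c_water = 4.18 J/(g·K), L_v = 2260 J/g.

T_f ≈ 36.2 °C

Setting the total heat transfer to zero:
condense steam: −26.2×2260 = −59212
  condensed water 100 °C→T: 109.52(T − 100)
  water warms: 812×4.18×(T − 16.7) = 3394.2(T − 16.7)
3503.7 T = 59212 + 10952 + 56682 = 126846
T ≈ 36.20 °C — below 100 °C, confirming all the steam condensed.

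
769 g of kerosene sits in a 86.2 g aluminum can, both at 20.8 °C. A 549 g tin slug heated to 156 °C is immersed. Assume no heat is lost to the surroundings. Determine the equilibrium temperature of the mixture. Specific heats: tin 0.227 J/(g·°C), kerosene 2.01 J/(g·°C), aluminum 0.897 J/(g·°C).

Heat gained plus heat lost sum to zero:
549×0.227×(T − 156) + 769×2.01×(T − 20.8) + 86.2×0.897×(T − 20.8) = 0
1747.6 T = 53200
T ≈ 30.44 °C

T_f ≈ 30.4 °C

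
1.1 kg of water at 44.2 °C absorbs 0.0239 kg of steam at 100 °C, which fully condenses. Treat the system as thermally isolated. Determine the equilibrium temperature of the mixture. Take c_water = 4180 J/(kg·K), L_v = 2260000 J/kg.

Net heat exchanged in the isolated system is zero:
steam→water at 100 °C releases m L_v = 0.0239·2260000 = 54014
  condensed water 100 °C→T: 99.9(T − 100)
  water warms: 1.1·4180·(T − 44.2) = 4598(T − 44.2)
4697.9 T = 54014 + 9990.2 + 203232 = 267236
T ≈ 56.88 °C, under the boiling point, so the assumption holds.

T_f ≈ 56.9 °C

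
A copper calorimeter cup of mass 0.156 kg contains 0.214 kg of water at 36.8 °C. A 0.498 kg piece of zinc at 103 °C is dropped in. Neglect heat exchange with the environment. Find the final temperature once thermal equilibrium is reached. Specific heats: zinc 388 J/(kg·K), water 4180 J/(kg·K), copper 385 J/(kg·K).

Let T be the final temperature. ΣQ_i = 0:
0.498×388×(T − 103) + 0.214×4180×(T − 36.8) + 0.156×385×(T − 36.8) = 0
193.22(T − 103) + 894.52(T − 36.8) + 60.06(T − 36.8) = 0
(193.22 + 894.52 + 60.06) T = 193.22×103 + 894.52×36.8 + 60.06×36.8
T = 55031/1147.8 ≈ 47.94 °C

T_f ≈ 47.9 °C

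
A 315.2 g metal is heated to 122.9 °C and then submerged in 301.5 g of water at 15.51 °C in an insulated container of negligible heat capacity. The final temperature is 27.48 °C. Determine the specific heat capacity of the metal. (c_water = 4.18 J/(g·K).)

Conservation of energy gives ΣQ = 0:
315.2·c·(27.48 − 122.9) + 301.5·4.18·(27.48 − 15.51) = 0
-30076 c = -15085
c = -15085/-30076 ≈ 0.5016 J/(g·K)

c ≈ 0.502 J/(g·K)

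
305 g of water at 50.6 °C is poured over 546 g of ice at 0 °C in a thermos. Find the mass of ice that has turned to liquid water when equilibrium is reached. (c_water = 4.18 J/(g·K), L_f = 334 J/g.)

m_melted ≈ 193 g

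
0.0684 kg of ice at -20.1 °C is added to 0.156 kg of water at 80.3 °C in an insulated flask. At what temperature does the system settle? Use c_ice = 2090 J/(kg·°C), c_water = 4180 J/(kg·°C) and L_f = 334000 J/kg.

Energy conservation, ΣQ = 0:
warm ice to 0 °C: 0.0684×2090×(0 − (-20.1)) = 2873.4; melt ice: 0.0684×334000 = 22846; meltwater 0→T: 0.0684×4180×T = 285.91 T; water: 652.08(T − 80.3)
937.99 T = 52362 − 25719 = 26643
T ≈ 28.40 °C (positive, so assuming full melt was valid).

T_f ≈ 28.4 °C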